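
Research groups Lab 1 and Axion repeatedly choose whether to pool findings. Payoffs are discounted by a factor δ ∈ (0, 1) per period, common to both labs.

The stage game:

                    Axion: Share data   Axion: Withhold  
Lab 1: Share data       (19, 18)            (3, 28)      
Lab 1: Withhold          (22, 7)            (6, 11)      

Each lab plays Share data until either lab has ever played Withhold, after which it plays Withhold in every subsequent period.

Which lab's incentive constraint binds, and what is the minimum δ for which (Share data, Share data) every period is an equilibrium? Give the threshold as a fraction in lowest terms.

Axion; δ ≥ 10/17

For Lab 1: deviation gain 22−19 = 3, per-period punishment loss 19−6 = 13. IC gives δ ≥ 3/16.
For Axion: gain 10, loss 7 per period, so δ ≥ 10/17.
The tighter constraint is Axion's, so cooperation needs δ ≥ 10/17.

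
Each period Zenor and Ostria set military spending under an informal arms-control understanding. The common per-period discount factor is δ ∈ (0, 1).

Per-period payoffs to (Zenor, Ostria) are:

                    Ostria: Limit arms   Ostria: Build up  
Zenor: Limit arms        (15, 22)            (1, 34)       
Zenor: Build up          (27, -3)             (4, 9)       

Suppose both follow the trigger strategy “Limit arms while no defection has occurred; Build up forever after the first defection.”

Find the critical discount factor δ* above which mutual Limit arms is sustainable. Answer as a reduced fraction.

12/23

Zenor's threshold: (27−15)/(27−4) = 12/23.
Ostria's threshold: (34−22)/(34−9) = 12/25.
12/23 > 12/25, so Zenor binds and δ* = 12/23.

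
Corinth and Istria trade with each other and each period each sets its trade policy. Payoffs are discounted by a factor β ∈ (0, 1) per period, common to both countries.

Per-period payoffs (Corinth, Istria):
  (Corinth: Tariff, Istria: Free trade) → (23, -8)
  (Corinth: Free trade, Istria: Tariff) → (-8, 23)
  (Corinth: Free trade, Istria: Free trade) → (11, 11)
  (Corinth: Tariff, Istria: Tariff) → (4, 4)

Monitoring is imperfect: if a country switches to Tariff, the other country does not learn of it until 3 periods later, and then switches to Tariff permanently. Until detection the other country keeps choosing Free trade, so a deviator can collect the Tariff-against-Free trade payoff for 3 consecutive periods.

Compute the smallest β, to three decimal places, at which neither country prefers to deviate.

0.858

A deviator earns 23 for 3 periods, then 4 forever; cooperating earns 11 forever. Multiplying the IC by (1−β):
11 ≥ 23(1−β^3) + 4β^3, so 19·β^3 ≥ 12 and β^3 ≥ 12/19.
β ≥ (12/19)^(1/3) ≈ 0.858.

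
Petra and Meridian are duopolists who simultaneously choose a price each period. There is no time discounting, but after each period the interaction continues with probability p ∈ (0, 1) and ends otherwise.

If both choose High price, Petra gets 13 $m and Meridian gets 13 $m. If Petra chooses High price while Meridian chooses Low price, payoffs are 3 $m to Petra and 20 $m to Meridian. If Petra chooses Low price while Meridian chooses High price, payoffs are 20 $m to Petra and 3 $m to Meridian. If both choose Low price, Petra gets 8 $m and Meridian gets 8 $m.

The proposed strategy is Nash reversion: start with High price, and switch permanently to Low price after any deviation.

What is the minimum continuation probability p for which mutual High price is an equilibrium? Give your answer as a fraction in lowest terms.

Expected cooperation value is 13 + p·13 + p²·13 + … = 13/(1−p); deviation gives 20 + p·8/(1−p).
13 ≥ 20(1−p) + 8p ⇒ 12p ≥ 7 ⇒ p ≥ 7/12.

7/12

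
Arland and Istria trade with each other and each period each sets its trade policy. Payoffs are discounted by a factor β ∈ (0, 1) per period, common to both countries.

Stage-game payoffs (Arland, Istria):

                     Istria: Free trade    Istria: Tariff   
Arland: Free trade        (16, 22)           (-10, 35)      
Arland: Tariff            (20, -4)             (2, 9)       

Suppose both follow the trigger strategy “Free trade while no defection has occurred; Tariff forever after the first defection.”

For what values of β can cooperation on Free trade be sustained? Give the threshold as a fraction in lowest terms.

For Arland: deviation gain 20−16 = 4, per-period punishment loss 16−2 = 14. IC gives β ≥ 4/18 = 2/9.
For Istria: gain 13, loss 13 per period, so β ≥ 13/26 = 1/2.
The tighter constraint is Istria's, so cooperation needs β ≥ 1/2.

1/2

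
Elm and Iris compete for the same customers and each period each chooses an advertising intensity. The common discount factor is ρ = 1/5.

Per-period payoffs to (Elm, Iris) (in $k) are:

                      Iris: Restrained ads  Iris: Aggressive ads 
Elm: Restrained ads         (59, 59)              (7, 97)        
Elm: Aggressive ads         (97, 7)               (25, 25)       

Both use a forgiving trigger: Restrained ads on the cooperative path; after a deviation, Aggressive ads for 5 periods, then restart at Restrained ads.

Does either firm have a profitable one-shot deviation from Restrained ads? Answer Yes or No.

IC: ρ+…+ρ^5 ≥ (97−59)/(59−25) = 19/17.
At ρ = 1/5: partial sum = 0.2499 < 1.1176. Cooperation not sustainable.

Yes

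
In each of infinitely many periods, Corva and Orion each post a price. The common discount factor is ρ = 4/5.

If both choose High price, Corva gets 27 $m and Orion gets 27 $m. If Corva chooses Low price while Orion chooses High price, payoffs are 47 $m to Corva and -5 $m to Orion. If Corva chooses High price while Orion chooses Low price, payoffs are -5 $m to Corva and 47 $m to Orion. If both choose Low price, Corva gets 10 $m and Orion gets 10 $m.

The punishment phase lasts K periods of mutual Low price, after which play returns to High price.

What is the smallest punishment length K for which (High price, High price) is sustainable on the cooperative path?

2

IC: ρ(1−ρ^K)/(1−ρ) ≥ (47−27)/(27−10) = 20/17.
With ρ = 4/5: need 1 − ρ^K ≥ 20/17·(1−4/5)/(4/5), i.e. ρ^K ≤ 0.7059.
Since (4/5)^1 = 0.8000 and (4/5)^2 = 0.6400, the smallest such K is 2.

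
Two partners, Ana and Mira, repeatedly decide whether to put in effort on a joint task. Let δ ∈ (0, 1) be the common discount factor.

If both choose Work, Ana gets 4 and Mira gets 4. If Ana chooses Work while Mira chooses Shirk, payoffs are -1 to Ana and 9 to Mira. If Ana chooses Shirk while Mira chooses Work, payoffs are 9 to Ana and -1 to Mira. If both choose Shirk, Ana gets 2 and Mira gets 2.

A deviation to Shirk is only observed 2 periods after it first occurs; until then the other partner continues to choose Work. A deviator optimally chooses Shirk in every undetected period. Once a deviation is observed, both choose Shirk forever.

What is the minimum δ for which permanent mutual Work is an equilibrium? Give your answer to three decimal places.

Deviating for the 2 undetected periods gains 9−4 = 5 per period over cooperation, then loses 4−2 = 2 per period forever once punishment starts.
Gain: 5(1 + δ + … + δ^1); loss: 2·δ^2/(1−δ).
No profitable deviation ⇔ 5(1−δ^2) ≤ 2·δ^2, i.e. δ^2 ≥ 5/(5+2) = 5/7.
Hence δ ≥ (5/7)^(1/2) ≈ 0.845.

0.845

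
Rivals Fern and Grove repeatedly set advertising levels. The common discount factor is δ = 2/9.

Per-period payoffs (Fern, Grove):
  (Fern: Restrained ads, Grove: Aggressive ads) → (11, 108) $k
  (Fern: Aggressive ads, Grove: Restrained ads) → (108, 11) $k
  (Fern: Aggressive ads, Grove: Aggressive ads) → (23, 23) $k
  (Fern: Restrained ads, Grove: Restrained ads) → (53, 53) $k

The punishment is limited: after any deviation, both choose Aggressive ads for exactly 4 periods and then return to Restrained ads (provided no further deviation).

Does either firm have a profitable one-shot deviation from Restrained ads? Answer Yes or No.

Yes

A one-shot deviation gives 108 now, then 23 for 4 periods, then back to 53.
Gain from deviating: (108−53) today; loss: (53−23) in each of the next 4 periods.
No-deviation condition: (53−23)(δ+…+δ^4) ≥ 108−53, i.e. δ+…+δ^4 ≥ 11/6.
At δ = 2/9: δ+…+δ^4 = 0.2850 < 1.8333.
So cooperation is not sustainable.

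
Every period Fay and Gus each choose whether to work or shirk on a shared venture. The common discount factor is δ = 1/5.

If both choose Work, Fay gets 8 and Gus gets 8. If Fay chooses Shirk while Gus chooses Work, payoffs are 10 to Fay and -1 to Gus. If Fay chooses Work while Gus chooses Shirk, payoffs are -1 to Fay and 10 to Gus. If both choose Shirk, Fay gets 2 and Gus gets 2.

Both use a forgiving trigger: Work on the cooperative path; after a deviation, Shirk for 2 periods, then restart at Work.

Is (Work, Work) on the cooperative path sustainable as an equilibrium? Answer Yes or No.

No

A one-shot deviation gives 10 now, then 2 for 2 periods, then back to 8.
Gain from deviating: (10−8) today; loss: (8−2) in each of the next 2 periods.
No-deviation condition: (8−2)(δ+…+δ^2) ≥ 10−8, i.e. δ+…+δ^2 ≥ 1/3.
At δ = 1/5: δ+…+δ^2 = 0.2400 < 0.3333.
So cooperation is not sustainable.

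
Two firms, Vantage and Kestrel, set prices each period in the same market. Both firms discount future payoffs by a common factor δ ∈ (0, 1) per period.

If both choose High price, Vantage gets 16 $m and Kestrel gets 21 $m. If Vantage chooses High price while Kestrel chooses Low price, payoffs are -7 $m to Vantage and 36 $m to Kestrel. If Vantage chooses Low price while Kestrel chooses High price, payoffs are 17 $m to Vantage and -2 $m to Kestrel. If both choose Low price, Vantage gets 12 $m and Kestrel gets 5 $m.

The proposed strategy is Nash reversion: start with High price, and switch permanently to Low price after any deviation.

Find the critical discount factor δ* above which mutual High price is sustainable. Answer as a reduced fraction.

15/31

For Vantage: deviation gain 17−16 = 1, per-period punishment loss 16−12 = 4. IC gives δ ≥ 1/5.
For Kestrel: gain 15, loss 16 per period, so δ ≥ 15/31.
The tighter constraint is Kestrel's, so cooperation needs δ ≥ 15/31.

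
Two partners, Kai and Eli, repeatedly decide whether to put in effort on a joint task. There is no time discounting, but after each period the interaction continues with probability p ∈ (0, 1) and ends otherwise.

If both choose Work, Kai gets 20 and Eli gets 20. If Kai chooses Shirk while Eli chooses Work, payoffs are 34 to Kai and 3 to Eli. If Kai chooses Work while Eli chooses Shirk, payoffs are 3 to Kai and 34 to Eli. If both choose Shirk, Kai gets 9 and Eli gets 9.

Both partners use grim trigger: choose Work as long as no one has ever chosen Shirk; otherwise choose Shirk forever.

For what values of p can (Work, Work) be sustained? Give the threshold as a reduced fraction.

Expected cooperation value is 20 + p·20 + p²·20 + … = 20/(1−p); deviation gives 34 + p·9/(1−p).
20 ≥ 34(1−p) + 9p ⇒ 25p ≥ 14 ⇒ p ≥ 14/25.

14/25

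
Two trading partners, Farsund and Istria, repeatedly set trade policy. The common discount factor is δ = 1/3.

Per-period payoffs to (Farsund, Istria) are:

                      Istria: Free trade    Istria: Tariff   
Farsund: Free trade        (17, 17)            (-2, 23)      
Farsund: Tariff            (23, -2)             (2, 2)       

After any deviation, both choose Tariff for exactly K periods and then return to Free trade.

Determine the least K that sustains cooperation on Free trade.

2

Need Σ_{k=1}^{K} δ^k ≥ (23−17)/(17−2) = 0.4000 at δ = 1/3.
At K = 1 the sum is 0.3333 < 0.4000; at K = 2 it is 0.4444 ≥ 0.4000.
So the minimum punishment length is K = 2.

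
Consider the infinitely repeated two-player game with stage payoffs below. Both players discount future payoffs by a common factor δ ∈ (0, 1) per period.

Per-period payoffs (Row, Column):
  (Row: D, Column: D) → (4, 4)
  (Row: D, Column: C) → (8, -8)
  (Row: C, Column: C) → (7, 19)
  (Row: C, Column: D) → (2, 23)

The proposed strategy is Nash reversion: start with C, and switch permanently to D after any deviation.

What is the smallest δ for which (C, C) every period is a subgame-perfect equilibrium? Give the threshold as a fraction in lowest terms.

1/4

For Row: deviation gain 8−7 = 1, per-period punishment loss 7−4 = 3. IC gives δ ≥ 1/4.
For Column: gain 4, loss 15 per period, so δ ≥ 4/19.
The tighter constraint is Row's, so cooperation needs δ ≥ 1/4.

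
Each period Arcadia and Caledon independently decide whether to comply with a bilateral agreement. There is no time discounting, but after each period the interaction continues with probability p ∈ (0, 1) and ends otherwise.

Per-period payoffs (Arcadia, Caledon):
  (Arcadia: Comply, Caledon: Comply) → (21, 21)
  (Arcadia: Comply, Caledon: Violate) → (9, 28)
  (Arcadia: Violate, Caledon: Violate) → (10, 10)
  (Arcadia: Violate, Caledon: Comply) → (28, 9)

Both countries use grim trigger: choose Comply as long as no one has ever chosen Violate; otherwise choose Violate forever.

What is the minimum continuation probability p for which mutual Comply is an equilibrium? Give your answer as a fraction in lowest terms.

7/18

With no time discounting, the continuation probability p plays the role of the discount factor.
Grim-trigger IC: 21/(1−p) ≥ 28 + 10p/(1−p) ⇒ p ≥ (28−21)/(28−10) = 7/18.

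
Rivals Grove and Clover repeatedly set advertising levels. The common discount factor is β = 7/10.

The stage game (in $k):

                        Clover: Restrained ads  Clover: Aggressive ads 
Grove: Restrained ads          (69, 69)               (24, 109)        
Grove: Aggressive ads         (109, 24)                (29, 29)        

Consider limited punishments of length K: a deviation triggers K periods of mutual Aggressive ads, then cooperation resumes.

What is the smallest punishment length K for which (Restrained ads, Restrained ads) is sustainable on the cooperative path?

2

Need Σ_{k=1}^{K} β^k ≥ (109−69)/(69−29) = 1.0000 at β = 7/10.
At K = 1 the sum is 0.7000 < 1.0000; at K = 2 it is 1.1900 ≥ 1.0000.
So the minimum punishment length is K = 2.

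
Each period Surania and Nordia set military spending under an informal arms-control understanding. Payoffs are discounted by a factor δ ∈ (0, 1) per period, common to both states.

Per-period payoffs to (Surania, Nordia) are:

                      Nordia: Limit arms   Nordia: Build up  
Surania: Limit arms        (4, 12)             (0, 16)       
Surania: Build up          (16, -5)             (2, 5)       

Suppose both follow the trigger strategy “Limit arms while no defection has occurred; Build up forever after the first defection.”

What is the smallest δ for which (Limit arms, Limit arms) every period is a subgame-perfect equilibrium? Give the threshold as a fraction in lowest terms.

Surania: cooperation gives 4 each period; deviation gives 16 once then 2 forever.
  4/(1−δ) ≥ 16 + 2δ/(1−δ) ⇒ δ ≥ 12/14 = 6/7.
Nordia: cooperation gives 12 each period; deviation gives 16 once then 5 forever.
  δ ≥ 4/11.
Both must hold, so the binding constraint is Surania's: δ ≥ 6/7.

6/7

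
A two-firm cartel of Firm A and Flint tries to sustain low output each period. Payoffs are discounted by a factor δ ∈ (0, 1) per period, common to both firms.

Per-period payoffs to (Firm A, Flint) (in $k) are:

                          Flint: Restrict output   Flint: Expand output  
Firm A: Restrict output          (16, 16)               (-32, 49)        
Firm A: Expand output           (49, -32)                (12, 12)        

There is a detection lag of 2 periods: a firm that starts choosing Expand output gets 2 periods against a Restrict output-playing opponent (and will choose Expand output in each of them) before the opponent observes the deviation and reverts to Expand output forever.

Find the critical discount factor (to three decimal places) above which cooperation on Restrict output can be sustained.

0.944

A deviator earns 49 for 2 periods, then 12 forever; cooperating earns 16 forever. Multiplying the IC by (1−δ):
16 ≥ 49(1−δ^2) + 12δ^2, so 37·δ^2 ≥ 33 and δ^2 ≥ 33/37.
δ ≥ (33/37)^(1/2) ≈ 0.944.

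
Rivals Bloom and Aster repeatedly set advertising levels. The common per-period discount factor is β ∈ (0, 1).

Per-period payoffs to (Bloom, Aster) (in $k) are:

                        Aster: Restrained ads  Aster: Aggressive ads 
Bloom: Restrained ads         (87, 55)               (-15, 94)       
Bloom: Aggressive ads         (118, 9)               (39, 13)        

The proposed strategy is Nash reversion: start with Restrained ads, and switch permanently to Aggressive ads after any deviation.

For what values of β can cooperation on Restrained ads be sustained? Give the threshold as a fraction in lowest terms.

13/27

Bloom's threshold: (118−87)/(118−39) = 31/79.
Aster's threshold: (94−55)/(94−13) = 13/27.
31/79 < 13/27, so Aster binds and β* = 13/27.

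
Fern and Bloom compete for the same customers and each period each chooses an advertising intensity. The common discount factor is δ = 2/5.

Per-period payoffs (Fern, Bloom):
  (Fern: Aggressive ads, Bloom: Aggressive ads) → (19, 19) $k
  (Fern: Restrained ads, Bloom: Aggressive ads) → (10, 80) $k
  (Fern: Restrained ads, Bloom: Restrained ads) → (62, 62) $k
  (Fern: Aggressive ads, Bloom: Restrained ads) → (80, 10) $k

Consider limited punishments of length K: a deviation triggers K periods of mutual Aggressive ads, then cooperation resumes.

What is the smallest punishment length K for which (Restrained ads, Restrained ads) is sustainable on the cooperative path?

2

Need Σ_{k=1}^{K} δ^k ≥ (80−62)/(62−19) = 0.4186 at δ = 2/5.
At K = 1 the sum is 0.4000 < 0.4186; at K = 2 it is 0.5600 ≥ 0.4186.
So the minimum punishment length is K = 2.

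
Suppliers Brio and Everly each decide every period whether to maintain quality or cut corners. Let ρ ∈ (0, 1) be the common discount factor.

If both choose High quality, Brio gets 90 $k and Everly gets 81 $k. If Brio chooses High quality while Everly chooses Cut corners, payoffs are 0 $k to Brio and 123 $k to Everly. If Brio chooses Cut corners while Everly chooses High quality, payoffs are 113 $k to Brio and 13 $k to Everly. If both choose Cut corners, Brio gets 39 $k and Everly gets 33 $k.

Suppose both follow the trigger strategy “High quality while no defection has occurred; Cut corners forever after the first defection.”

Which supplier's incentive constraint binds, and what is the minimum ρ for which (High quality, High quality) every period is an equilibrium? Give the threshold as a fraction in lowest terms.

Everly; ρ ≥ 7/15

For Brio: deviation gain 113−90 = 23, per-period punishment loss 90−39 = 51. IC gives ρ ≥ 23/74.
For Everly: gain 42, loss 48 per period, so ρ ≥ 42/90 = 7/15.
The tighter constraint is Everly's, so cooperation needs ρ ≥ 7/15.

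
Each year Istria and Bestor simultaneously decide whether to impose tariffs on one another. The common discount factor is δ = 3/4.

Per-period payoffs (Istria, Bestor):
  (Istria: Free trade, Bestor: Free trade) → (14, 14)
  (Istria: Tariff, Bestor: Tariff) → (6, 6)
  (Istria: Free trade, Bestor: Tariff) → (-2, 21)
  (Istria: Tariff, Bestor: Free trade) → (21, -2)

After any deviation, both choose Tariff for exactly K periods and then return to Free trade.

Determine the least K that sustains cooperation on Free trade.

No profitable deviation requires (14−6)(δ+…+δ^K) ≥ 21−14, i.e. δ+…+δ^K ≥ 7/8 ≈ 0.8750.
With δ = 3/4, the partial sums are K=1: 0.7500, K=2: 1.3125.
K = 2 is the first length at which the sum reaches 0.8750.

2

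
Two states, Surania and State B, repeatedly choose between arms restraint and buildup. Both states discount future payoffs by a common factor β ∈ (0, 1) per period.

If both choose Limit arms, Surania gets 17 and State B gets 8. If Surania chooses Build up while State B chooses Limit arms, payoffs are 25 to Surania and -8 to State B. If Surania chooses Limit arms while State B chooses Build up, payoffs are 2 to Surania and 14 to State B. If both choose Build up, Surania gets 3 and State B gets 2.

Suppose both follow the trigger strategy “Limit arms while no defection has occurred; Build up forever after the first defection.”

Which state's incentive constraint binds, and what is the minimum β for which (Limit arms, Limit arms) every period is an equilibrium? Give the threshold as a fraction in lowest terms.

State B; β ≥ 1/2

Surania: cooperation gives 17 each period; deviation gives 25 once then 3 forever.
  17/(1−β) ≥ 25 + 3β/(1−β) ⇒ β ≥ 8/22 = 4/11.
State B: cooperation gives 8 each period; deviation gives 14 once then 2 forever.
  β ≥ 6/12 = 1/2.
Both must hold, so the binding constraint is State B's: β ≥ 1/2.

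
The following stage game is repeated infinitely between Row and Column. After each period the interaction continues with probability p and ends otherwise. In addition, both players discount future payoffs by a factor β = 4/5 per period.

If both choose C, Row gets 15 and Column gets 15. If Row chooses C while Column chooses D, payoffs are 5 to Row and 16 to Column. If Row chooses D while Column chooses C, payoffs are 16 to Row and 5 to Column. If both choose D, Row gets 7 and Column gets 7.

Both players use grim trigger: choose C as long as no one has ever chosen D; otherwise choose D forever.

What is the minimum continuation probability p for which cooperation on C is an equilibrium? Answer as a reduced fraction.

5/36

Expected continuation weight on next period's payoff is β·p = 4/5·p, which plays the role of the discount factor.
Cooperation requires 4/5·p ≥ (16−15)/(16−7) = 1/9, hence p ≥ 5/36.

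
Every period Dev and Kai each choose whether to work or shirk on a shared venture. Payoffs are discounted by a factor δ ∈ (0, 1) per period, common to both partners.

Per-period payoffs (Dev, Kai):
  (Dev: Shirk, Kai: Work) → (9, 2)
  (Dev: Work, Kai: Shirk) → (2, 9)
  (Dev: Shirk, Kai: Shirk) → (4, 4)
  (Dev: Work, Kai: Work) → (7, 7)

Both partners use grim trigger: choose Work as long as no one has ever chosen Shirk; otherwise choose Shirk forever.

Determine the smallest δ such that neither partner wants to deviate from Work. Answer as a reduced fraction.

One-period gain from deviating is 9 − 7 = 2. The loss is 7 − 4 = 3 in every subsequent period, with present value 3·δ/(1−δ).
Deviation is unprofitable when 3·δ/(1−δ) ≥ 2, i.e. δ/(1−δ) ≥ 2/3.
Equivalently δ ≥ 2/(2+3) = 2/5.

2/5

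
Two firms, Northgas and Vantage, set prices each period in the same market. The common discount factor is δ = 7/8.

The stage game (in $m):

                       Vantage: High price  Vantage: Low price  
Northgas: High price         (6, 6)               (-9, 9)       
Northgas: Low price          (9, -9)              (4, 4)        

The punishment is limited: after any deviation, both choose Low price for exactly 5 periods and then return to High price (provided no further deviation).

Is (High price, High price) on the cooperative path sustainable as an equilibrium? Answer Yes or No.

Yes

Comparing payoff streams over the 6 periods until play realigns: cooperate → 6(1+δ+…+δ^5); deviate → 9 + 4(δ+…+δ^5).
Cooperation is sustained iff (6−4)(δ+…+δ^5) ≥ 9−6.
δ+…+δ^5 = 7/8·(1−(7/8)^5)/(1−7/8) = 3.4096, and (9−6)/(6−4) = 1.5000.
3.4096 ≥ 1.5000, so cooperation is sustainable.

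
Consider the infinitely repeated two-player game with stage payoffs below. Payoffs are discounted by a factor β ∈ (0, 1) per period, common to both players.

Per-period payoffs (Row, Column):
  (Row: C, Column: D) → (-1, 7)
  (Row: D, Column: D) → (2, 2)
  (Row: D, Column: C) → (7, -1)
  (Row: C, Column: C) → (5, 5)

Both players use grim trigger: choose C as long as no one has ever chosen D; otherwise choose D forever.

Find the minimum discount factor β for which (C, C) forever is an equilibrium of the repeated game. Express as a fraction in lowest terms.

Cooperation forever yields 5 each period: 5/(1−β).
Deviating yields 7 once, then 2 forever: 7 + 2β/(1−β).
No profitable deviation requires 5/(1−β) ≥ 7 + 2β/(1−β).
Multiplying by (1−β): 5 ≥ 7(1−β) + 2β = 7 − 5β.
So 5β ≥ 2, i.e. β ≥ 2/5.

2/5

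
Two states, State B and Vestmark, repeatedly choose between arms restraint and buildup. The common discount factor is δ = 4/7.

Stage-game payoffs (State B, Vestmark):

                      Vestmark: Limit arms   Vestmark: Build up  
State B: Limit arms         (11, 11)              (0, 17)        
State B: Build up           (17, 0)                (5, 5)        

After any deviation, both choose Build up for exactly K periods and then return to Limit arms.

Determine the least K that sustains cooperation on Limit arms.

Need Σ_{k=1}^{K} δ^k ≥ (17−11)/(11−5) = 1.0000 at δ = 4/7.
At K = 2 the sum is 0.8980 < 1.0000; at K = 3 it is 1.0845 ≥ 1.0000.
So the minimum punishment length is K = 3.

3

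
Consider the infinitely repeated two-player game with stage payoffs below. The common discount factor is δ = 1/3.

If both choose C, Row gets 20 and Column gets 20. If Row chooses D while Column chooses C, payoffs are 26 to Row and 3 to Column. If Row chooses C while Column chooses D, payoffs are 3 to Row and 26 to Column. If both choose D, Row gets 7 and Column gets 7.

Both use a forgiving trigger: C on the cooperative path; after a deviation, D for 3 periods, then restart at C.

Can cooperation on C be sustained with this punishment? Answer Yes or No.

Yes

Comparing payoff streams over the 4 periods until play realigns: cooperate → 20(1+δ+…+δ^3); deviate → 26 + 7(δ+…+δ^3).
Cooperation is sustained iff (20−7)(δ+…+δ^3) ≥ 26−20.
δ+…+δ^3 = 1/3·(1−(1/3)^3)/(1−1/3) = 0.4815, and (26−20)/(20−7) = 0.4615.
0.4815 ≥ 0.4615, so cooperation is sustainable.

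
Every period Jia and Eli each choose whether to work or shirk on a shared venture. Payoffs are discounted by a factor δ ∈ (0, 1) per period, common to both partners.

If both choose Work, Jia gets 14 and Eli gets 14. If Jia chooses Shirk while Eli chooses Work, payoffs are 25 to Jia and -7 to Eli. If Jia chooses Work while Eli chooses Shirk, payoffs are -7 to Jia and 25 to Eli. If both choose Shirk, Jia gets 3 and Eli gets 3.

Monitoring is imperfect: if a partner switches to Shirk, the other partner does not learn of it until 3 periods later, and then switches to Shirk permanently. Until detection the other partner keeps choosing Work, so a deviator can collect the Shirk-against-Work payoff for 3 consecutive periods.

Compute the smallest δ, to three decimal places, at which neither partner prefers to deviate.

0.794

A deviator earns 25 for 3 periods, then 3 forever; cooperating earns 14 forever. Multiplying the IC by (1−δ):
14 ≥ 25(1−δ^3) + 3δ^3, so 22·δ^3 ≥ 11 and δ^3 ≥ 1/2.
δ ≥ (1/2)^(1/3) ≈ 0.794.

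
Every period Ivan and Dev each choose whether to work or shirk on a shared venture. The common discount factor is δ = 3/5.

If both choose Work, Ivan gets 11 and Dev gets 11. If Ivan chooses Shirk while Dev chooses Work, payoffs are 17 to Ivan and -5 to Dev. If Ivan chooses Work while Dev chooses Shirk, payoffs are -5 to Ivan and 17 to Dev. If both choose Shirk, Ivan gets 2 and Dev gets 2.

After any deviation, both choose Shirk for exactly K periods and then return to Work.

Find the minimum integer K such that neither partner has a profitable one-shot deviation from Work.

No profitable deviation requires (11−2)(δ+…+δ^K) ≥ 17−11, i.e. δ+…+δ^K ≥ 2/3 ≈ 0.6667.
With δ = 3/5, the partial sums are K=1: 0.6000, K=2: 0.9600.
K = 2 is the first length at which the sum reaches 0.6667.

2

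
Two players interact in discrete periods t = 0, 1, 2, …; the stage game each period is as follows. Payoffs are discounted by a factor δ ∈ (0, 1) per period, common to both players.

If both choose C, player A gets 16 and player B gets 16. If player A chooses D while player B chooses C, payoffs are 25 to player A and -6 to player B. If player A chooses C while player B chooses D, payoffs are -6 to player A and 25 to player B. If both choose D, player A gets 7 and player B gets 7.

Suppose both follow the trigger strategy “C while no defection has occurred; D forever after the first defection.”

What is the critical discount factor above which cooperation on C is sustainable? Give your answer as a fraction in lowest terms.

1/2

16/(1−δ) ≥ 25 + 7δ/(1−δ)
16 ≥ 25 − 18δ
δ ≥ 9/18 = 1/2.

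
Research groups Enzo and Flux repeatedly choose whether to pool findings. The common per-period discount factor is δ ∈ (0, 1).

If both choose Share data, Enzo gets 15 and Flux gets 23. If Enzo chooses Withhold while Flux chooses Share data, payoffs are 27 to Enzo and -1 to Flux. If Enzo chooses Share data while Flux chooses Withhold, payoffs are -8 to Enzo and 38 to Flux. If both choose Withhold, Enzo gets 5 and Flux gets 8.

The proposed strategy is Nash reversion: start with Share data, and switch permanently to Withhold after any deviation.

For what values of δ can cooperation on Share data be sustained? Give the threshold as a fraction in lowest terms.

For Enzo: deviation gain 27−15 = 12, per-period punishment loss 15−5 = 10. IC gives δ ≥ 12/22 = 6/11.
For Flux: gain 15, loss 15 per period, so δ ≥ 15/30 = 1/2.
The tighter constraint is Enzo's, so cooperation needs δ ≥ 6/11.

6/11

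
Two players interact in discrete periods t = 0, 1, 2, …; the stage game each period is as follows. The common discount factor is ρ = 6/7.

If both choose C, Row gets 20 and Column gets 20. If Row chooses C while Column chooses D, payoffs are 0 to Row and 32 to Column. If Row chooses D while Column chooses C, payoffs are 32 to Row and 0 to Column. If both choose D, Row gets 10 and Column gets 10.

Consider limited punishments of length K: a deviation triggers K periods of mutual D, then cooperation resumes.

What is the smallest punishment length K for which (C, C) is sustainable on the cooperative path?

2

Need Σ_{k=1}^{K} ρ^k ≥ (32−20)/(20−10) = 1.2000 at ρ = 6/7.
At K = 1 the sum is 0.8571 < 1.2000; at K = 2 it is 1.5918 ≥ 1.2000.
So the minimum punishment length is K = 2.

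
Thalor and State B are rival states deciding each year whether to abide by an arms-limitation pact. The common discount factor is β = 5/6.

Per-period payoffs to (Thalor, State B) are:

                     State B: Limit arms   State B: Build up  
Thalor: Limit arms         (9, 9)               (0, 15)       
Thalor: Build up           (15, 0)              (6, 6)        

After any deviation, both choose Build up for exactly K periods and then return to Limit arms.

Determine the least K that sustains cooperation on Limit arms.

IC: β(1−β^K)/(1−β) ≥ (15−9)/(9−6) = 2.
With β = 5/6: need 1 − β^K ≥ 2·(1−5/6)/(5/6), i.e. β^K ≤ 0.6000.
Since (5/6)^2 = 0.6944 and (5/6)^3 = 0.5787, the smallest such K is 3.

3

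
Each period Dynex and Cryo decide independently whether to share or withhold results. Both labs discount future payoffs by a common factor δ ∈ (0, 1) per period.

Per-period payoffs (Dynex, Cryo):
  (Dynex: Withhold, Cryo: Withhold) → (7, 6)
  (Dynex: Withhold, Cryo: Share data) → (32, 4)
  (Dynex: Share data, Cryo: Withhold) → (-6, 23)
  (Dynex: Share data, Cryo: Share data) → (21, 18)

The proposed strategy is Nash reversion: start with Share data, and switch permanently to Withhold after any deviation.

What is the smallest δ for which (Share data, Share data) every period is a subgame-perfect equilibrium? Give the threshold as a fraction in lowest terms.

Dynex's threshold: (32−21)/(32−7) = 11/25.
Cryo's threshold: (23−18)/(23−6) = 5/17.
11/25 > 5/17, so Dynex binds and δ* = 11/25.

11/25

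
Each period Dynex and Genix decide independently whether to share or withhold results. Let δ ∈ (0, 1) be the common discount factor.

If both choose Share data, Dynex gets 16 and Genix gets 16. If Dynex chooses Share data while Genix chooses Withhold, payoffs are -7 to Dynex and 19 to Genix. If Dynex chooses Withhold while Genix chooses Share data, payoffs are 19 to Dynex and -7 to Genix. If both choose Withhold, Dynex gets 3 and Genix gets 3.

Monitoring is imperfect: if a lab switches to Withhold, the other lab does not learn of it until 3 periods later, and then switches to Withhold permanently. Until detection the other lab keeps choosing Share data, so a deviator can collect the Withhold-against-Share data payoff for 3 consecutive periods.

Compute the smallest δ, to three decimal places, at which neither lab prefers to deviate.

The best deviation is to choose Withhold for all 3 undetected periods, earning 19 each, then 3 forever once detected.
Deviation value: 19(1−δ^3)/(1−δ) + 3δ^3/(1−δ); cooperation value: 16/(1−δ).
IC: 16 ≥ 19(1−δ^3) + 3δ^3 = 19 − 16δ^3.
So δ^3 ≥ 3/16, giving δ ≥ (3/16)^(1/3) ≈ 0.572.

0.572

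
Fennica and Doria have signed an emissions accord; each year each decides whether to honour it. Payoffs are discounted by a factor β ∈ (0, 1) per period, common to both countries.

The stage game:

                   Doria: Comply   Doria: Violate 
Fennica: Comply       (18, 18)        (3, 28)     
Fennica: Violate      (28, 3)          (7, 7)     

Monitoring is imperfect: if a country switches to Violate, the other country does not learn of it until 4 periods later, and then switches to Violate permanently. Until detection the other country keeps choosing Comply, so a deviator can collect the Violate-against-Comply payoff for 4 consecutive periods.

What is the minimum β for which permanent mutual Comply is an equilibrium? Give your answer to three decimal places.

0.831

A deviator earns 28 for 4 periods, then 7 forever; cooperating earns 18 forever. Multiplying the IC by (1−β):
18 ≥ 28(1−β^4) + 7β^4, so 21·β^4 ≥ 10 and β^4 ≥ 10/21.
β ≥ (10/21)^(1/4) ≈ 0.831.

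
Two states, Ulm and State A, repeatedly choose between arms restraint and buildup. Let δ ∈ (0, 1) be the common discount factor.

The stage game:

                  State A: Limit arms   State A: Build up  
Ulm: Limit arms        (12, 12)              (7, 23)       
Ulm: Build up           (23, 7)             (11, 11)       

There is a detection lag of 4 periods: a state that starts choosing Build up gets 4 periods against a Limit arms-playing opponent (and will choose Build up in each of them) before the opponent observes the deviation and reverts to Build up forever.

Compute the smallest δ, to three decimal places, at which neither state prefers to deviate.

0.978

A deviator earns 23 for 4 periods, then 11 forever; cooperating earns 12 forever. Multiplying the IC by (1−δ):
12 ≥ 23(1−δ^4) + 11δ^4, so 12·δ^4 ≥ 11 and δ^4 ≥ 11/12.
δ ≥ (11/12)^(1/4) ≈ 0.978.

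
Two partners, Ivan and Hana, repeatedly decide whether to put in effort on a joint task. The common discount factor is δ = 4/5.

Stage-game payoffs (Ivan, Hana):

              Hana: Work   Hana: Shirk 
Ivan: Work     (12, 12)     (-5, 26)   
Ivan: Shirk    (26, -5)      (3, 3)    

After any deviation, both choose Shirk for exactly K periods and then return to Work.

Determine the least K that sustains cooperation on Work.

Need Σ_{k=1}^{K} δ^k ≥ (26−12)/(12−3) = 1.5556 at δ = 4/5.
At K = 2 the sum is 1.4400 < 1.5556; at K = 3 it is 1.9520 ≥ 1.5556.
So the minimum punishment length is K = 3.

3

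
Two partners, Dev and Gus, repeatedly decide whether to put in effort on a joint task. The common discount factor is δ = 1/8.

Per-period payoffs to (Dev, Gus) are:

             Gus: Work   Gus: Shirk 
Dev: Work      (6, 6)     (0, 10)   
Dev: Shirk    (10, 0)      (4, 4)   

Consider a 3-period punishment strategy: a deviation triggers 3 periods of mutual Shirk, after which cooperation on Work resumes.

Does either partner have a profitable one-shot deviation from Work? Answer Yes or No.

Yes

IC: δ+…+δ^3 ≥ (10−6)/(6−4) = 2.
At δ = 1/8: partial sum = 0.1426 < 2.0000. Cooperation not sustainable.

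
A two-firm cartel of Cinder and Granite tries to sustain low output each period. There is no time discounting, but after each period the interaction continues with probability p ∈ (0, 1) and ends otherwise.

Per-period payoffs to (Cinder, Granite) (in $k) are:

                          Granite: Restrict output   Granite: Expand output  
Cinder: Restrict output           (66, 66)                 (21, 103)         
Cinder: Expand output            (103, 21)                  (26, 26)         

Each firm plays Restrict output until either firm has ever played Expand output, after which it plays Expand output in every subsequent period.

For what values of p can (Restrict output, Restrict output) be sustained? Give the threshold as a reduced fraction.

37/77

With no time discounting, the continuation probability p plays the role of the discount factor.
Grim-trigger IC: 66/(1−p) ≥ 103 + 26p/(1−p) ⇒ p ≥ (103−66)/(103−26) = 37/77.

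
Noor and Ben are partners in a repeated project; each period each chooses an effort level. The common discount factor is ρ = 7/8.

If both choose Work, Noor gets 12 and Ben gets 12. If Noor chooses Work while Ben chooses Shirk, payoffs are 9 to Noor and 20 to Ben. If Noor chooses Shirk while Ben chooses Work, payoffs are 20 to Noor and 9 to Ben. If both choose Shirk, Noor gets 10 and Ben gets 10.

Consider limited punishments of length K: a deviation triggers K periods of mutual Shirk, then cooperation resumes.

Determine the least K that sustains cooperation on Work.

IC: ρ(1−ρ^K)/(1−ρ) ≥ (20−12)/(12−10) = 4.
With ρ = 7/8: need 1 − ρ^K ≥ 4·(1−7/8)/(7/8), i.e. ρ^K ≤ 0.4286.
Since (7/8)^6 = 0.4488 and (7/8)^7 = 0.3927, the smallest such K is 7.

7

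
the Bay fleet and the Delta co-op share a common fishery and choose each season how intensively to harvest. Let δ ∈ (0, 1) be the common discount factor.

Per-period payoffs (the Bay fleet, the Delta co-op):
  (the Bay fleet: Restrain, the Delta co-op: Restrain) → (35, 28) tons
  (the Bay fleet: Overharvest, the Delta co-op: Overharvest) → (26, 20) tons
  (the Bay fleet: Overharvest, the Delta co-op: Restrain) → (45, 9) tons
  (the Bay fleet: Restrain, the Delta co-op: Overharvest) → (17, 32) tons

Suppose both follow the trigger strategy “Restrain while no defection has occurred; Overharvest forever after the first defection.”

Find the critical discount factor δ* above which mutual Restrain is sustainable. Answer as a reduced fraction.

10/19

the Bay fleet: cooperation gives 35 each period; deviation gives 45 once then 26 forever.
  35/(1−δ) ≥ 45 + 26δ/(1−δ) ⇒ δ ≥ 10/19.
the Delta co-op: cooperation gives 28 each period; deviation gives 32 once then 20 forever.
  δ ≥ 4/12 = 1/3.
Both must hold, so the binding constraint is the Bay fleet's: δ ≥ 10/19.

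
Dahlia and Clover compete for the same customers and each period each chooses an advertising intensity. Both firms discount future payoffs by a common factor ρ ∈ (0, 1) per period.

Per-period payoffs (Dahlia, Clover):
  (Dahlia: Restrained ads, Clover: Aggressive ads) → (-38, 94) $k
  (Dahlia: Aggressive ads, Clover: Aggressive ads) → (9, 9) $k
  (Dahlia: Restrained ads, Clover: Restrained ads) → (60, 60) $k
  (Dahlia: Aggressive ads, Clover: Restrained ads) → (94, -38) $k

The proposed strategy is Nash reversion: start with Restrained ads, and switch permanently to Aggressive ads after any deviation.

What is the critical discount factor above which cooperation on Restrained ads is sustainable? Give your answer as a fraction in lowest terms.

Cooperation forever yields 60 each period: 60/(1−ρ).
Deviating yields 94 once, then 9 forever: 94 + 9ρ/(1−ρ).
No profitable deviation requires 60/(1−ρ) ≥ 94 + 9ρ/(1−ρ).
Multiplying by (1−ρ): 60 ≥ 94(1−ρ) + 9ρ = 94 − 85ρ.
So 85ρ ≥ 34, i.e. ρ ≥ 34/85 = 2/5.

2/5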